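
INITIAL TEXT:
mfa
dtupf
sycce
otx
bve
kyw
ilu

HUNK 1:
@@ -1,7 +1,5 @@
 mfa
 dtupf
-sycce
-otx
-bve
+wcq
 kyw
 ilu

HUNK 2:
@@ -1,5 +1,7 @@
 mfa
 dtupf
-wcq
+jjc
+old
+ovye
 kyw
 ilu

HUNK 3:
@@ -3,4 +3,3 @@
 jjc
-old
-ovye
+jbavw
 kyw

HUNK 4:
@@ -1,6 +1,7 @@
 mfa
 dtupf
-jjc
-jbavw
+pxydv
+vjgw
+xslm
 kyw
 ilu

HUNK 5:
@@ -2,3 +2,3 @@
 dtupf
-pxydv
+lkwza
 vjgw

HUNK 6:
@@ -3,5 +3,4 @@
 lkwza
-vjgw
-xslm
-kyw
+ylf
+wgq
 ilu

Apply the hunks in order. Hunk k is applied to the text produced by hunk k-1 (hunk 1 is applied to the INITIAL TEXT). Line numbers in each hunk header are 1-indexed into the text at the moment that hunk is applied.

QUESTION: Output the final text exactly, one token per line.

Answer: mfa
dtupf
lkwza
ylf
wgq
ilu

Derivation:
Hunk 1: at line 1 remove [sycce,otx,bve] add [wcq] -> 5 lines: mfa dtupf wcq kyw ilu
Hunk 2: at line 1 remove [wcq] add [jjc,old,ovye] -> 7 lines: mfa dtupf jjc old ovye kyw ilu
Hunk 3: at line 3 remove [old,ovye] add [jbavw] -> 6 lines: mfa dtupf jjc jbavw kyw ilu
Hunk 4: at line 1 remove [jjc,jbavw] add [pxydv,vjgw,xslm] -> 7 lines: mfa dtupf pxydv vjgw xslm kyw ilu
Hunk 5: at line 2 remove [pxydv] add [lkwza] -> 7 lines: mfa dtupf lkwza vjgw xslm kyw ilu
Hunk 6: at line 3 remove [vjgw,xslm,kyw] add [ylf,wgq] -> 6 lines: mfa dtupf lkwza ylf wgq ilu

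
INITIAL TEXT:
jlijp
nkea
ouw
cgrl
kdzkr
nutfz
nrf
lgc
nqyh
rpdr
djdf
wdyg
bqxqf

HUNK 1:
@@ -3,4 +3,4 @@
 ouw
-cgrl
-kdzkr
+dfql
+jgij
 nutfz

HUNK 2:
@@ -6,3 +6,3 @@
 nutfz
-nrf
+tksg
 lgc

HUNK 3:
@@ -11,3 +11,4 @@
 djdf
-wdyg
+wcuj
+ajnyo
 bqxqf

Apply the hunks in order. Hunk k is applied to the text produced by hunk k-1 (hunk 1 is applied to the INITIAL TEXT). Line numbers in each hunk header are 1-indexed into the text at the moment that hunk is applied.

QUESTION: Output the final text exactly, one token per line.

Hunk 1: at line 3 remove [cgrl,kdzkr] add [dfql,jgij] -> 13 lines: jlijp nkea ouw dfql jgij nutfz nrf lgc nqyh rpdr djdf wdyg bqxqf
Hunk 2: at line 6 remove [nrf] add [tksg] -> 13 lines: jlijp nkea ouw dfql jgij nutfz tksg lgc nqyh rpdr djdf wdyg bqxqf
Hunk 3: at line 11 remove [wdyg] add [wcuj,ajnyo] -> 14 lines: jlijp nkea ouw dfql jgij nutfz tksg lgc nqyh rpdr djdf wcuj ajnyo bqxqf

Answer: jlijp
nkea
ouw
dfql
jgij
nutfz
tksg
lgc
nqyh
rpdr
djdf
wcuj
ajnyo
bqxqf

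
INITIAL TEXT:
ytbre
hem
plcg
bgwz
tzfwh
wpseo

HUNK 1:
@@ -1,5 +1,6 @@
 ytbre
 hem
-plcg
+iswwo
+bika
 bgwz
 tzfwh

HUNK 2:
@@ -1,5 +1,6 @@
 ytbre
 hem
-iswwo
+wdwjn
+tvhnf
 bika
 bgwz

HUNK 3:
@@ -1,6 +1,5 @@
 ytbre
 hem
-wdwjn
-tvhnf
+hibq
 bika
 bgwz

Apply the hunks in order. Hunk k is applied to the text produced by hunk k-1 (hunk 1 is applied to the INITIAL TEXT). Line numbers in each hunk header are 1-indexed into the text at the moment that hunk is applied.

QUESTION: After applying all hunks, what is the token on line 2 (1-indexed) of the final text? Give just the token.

Answer: hem

Derivation:
Hunk 1: at line 1 remove [plcg] add [iswwo,bika] -> 7 lines: ytbre hem iswwo bika bgwz tzfwh wpseo
Hunk 2: at line 1 remove [iswwo] add [wdwjn,tvhnf] -> 8 lines: ytbre hem wdwjn tvhnf bika bgwz tzfwh wpseo
Hunk 3: at line 1 remove [wdwjn,tvhnf] add [hibq] -> 7 lines: ytbre hem hibq bika bgwz tzfwh wpseo
Final line 2: hem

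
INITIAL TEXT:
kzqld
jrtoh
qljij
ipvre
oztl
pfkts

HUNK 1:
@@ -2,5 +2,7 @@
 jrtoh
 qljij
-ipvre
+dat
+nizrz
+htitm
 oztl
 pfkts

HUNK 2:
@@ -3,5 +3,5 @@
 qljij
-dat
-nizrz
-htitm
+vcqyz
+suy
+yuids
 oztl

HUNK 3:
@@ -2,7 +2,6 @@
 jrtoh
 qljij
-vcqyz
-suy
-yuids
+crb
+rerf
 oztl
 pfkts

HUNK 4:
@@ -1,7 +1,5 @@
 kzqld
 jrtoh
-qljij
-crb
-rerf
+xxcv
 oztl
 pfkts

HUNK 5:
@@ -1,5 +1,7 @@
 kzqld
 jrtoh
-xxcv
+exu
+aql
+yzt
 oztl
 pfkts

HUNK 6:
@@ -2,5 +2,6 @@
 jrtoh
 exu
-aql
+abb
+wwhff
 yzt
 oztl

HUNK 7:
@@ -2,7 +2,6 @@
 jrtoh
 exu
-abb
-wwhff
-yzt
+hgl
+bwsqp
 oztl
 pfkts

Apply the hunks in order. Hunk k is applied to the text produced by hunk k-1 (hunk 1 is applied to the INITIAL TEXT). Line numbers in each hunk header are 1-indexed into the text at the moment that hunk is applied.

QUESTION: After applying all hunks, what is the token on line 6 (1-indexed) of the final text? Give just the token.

Hunk 1: at line 2 remove [ipvre] add [dat,nizrz,htitm] -> 8 lines: kzqld jrtoh qljij dat nizrz htitm oztl pfkts
Hunk 2: at line 3 remove [dat,nizrz,htitm] add [vcqyz,suy,yuids] -> 8 lines: kzqld jrtoh qljij vcqyz suy yuids oztl pfkts
Hunk 3: at line 2 remove [vcqyz,suy,yuids] add [crb,rerf] -> 7 lines: kzqld jrtoh qljij crb rerf oztl pfkts
Hunk 4: at line 1 remove [qljij,crb,rerf] add [xxcv] -> 5 lines: kzqld jrtoh xxcv oztl pfkts
Hunk 5: at line 1 remove [xxcv] add [exu,aql,yzt] -> 7 lines: kzqld jrtoh exu aql yzt oztl pfkts
Hunk 6: at line 2 remove [aql] add [abb,wwhff] -> 8 lines: kzqld jrtoh exu abb wwhff yzt oztl pfkts
Hunk 7: at line 2 remove [abb,wwhff,yzt] add [hgl,bwsqp] -> 7 lines: kzqld jrtoh exu hgl bwsqp oztl pfkts
Final line 6: oztl

Answer: oztl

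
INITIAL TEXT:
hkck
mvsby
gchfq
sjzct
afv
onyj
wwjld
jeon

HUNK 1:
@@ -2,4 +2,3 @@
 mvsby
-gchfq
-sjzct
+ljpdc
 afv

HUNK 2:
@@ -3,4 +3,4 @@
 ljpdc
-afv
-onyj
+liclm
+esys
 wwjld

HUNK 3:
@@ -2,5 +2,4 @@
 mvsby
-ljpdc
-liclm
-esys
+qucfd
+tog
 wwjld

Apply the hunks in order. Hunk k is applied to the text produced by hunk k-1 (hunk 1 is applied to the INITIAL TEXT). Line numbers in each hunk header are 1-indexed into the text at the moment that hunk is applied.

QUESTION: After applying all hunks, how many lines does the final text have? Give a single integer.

Answer: 6

Derivation:
Hunk 1: at line 2 remove [gchfq,sjzct] add [ljpdc] -> 7 lines: hkck mvsby ljpdc afv onyj wwjld jeon
Hunk 2: at line 3 remove [afv,onyj] add [liclm,esys] -> 7 lines: hkck mvsby ljpdc liclm esys wwjld jeon
Hunk 3: at line 2 remove [ljpdc,liclm,esys] add [qucfd,tog] -> 6 lines: hkck mvsby qucfd tog wwjld jeon
Final line count: 6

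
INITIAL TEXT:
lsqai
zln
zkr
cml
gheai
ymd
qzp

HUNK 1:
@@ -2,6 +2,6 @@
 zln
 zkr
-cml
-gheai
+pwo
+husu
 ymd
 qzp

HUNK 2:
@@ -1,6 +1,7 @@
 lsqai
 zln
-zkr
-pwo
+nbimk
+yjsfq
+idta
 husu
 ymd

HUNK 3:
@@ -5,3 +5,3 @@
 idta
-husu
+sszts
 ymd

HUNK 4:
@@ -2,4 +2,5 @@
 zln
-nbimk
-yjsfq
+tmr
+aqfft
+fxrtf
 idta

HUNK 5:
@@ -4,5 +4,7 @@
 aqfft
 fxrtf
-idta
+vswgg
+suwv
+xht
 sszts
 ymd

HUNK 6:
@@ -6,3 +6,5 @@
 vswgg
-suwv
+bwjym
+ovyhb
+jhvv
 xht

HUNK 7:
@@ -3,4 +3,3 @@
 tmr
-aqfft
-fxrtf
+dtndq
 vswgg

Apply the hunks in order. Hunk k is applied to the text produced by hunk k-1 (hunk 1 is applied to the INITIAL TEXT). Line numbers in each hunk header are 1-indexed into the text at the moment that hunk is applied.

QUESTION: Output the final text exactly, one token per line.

Answer: lsqai
zln
tmr
dtndq
vswgg
bwjym
ovyhb
jhvv
xht
sszts
ymd
qzp

Derivation:
Hunk 1: at line 2 remove [cml,gheai] add [pwo,husu] -> 7 lines: lsqai zln zkr pwo husu ymd qzp
Hunk 2: at line 1 remove [zkr,pwo] add [nbimk,yjsfq,idta] -> 8 lines: lsqai zln nbimk yjsfq idta husu ymd qzp
Hunk 3: at line 5 remove [husu] add [sszts] -> 8 lines: lsqai zln nbimk yjsfq idta sszts ymd qzp
Hunk 4: at line 2 remove [nbimk,yjsfq] add [tmr,aqfft,fxrtf] -> 9 lines: lsqai zln tmr aqfft fxrtf idta sszts ymd qzp
Hunk 5: at line 4 remove [idta] add [vswgg,suwv,xht] -> 11 lines: lsqai zln tmr aqfft fxrtf vswgg suwv xht sszts ymd qzp
Hunk 6: at line 6 remove [suwv] add [bwjym,ovyhb,jhvv] -> 13 lines: lsqai zln tmr aqfft fxrtf vswgg bwjym ovyhb jhvv xht sszts ymd qzp
Hunk 7: at line 3 remove [aqfft,fxrtf] add [dtndq] -> 12 lines: lsqai zln tmr dtndq vswgg bwjym ovyhb jhvv xht sszts ymd qzp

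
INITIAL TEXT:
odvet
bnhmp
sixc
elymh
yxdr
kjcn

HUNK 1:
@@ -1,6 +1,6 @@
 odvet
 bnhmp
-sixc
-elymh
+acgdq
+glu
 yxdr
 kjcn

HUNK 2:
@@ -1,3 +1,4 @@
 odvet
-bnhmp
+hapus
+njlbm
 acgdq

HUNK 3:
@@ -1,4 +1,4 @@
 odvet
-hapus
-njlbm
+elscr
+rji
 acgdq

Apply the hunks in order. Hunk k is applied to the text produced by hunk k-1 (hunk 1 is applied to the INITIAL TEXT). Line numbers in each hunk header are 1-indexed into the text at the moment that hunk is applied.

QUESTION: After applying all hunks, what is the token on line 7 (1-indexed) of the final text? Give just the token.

Hunk 1: at line 1 remove [sixc,elymh] add [acgdq,glu] -> 6 lines: odvet bnhmp acgdq glu yxdr kjcn
Hunk 2: at line 1 remove [bnhmp] add [hapus,njlbm] -> 7 lines: odvet hapus njlbm acgdq glu yxdr kjcn
Hunk 3: at line 1 remove [hapus,njlbm] add [elscr,rji] -> 7 lines: odvet elscr rji acgdq glu yxdr kjcn
Final line 7: kjcn

Answer: kjcn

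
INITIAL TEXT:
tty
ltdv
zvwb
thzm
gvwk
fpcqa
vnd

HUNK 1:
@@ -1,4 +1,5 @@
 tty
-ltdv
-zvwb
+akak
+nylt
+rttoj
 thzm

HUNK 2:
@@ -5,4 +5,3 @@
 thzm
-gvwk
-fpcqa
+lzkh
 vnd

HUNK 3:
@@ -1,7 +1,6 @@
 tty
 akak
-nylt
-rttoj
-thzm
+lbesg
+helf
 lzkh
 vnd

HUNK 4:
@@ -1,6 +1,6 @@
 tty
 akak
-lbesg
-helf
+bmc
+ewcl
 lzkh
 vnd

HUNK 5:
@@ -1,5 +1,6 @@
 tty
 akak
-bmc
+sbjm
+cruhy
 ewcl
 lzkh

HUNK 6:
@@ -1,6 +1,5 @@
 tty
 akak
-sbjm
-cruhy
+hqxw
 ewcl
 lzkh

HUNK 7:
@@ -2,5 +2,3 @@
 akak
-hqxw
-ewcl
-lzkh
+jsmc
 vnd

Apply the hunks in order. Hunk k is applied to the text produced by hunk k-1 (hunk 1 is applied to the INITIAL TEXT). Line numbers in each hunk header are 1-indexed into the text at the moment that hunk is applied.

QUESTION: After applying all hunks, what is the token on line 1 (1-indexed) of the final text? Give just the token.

Hunk 1: at line 1 remove [ltdv,zvwb] add [akak,nylt,rttoj] -> 8 lines: tty akak nylt rttoj thzm gvwk fpcqa vnd
Hunk 2: at line 5 remove [gvwk,fpcqa] add [lzkh] -> 7 lines: tty akak nylt rttoj thzm lzkh vnd
Hunk 3: at line 1 remove [nylt,rttoj,thzm] add [lbesg,helf] -> 6 lines: tty akak lbesg helf lzkh vnd
Hunk 4: at line 1 remove [lbesg,helf] add [bmc,ewcl] -> 6 lines: tty akak bmc ewcl lzkh vnd
Hunk 5: at line 1 remove [bmc] add [sbjm,cruhy] -> 7 lines: tty akak sbjm cruhy ewcl lzkh vnd
Hunk 6: at line 1 remove [sbjm,cruhy] add [hqxw] -> 6 lines: tty akak hqxw ewcl lzkh vnd
Hunk 7: at line 2 remove [hqxw,ewcl,lzkh] add [jsmc] -> 4 lines: tty akak jsmc vnd
Final line 1: tty

Answer: tty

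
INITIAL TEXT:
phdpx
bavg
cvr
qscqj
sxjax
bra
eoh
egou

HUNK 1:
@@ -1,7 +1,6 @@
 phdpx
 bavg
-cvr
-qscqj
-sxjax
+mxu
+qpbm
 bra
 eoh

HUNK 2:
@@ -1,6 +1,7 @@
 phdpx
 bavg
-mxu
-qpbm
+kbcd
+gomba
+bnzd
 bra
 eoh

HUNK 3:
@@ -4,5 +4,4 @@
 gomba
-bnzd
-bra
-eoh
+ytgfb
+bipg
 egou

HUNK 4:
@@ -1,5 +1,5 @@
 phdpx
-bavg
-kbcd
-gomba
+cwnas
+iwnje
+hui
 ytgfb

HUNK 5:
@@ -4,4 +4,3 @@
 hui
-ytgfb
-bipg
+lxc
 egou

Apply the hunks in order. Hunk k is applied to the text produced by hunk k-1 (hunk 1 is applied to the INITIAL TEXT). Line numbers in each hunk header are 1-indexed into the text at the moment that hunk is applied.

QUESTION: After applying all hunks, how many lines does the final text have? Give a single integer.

Hunk 1: at line 1 remove [cvr,qscqj,sxjax] add [mxu,qpbm] -> 7 lines: phdpx bavg mxu qpbm bra eoh egou
Hunk 2: at line 1 remove [mxu,qpbm] add [kbcd,gomba,bnzd] -> 8 lines: phdpx bavg kbcd gomba bnzd bra eoh egou
Hunk 3: at line 4 remove [bnzd,bra,eoh] add [ytgfb,bipg] -> 7 lines: phdpx bavg kbcd gomba ytgfb bipg egou
Hunk 4: at line 1 remove [bavg,kbcd,gomba] add [cwnas,iwnje,hui] -> 7 lines: phdpx cwnas iwnje hui ytgfb bipg egou
Hunk 5: at line 4 remove [ytgfb,bipg] add [lxc] -> 6 lines: phdpx cwnas iwnje hui lxc egou
Final line count: 6

Answer: 6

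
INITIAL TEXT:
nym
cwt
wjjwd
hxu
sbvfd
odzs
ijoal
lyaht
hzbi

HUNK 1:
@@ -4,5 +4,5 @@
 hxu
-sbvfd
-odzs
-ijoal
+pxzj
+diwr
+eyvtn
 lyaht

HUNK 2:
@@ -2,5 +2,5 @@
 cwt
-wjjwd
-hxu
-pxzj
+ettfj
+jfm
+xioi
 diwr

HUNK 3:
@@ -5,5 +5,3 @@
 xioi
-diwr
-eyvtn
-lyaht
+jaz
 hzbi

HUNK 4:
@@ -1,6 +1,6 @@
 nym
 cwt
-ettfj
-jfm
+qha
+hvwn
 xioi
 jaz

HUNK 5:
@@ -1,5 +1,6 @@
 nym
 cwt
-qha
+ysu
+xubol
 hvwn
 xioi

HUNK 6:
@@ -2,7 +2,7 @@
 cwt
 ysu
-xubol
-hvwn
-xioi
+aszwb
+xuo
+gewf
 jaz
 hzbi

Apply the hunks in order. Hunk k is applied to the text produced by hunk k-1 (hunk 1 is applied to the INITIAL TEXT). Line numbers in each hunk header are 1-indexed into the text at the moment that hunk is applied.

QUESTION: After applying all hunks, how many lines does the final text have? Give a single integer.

Answer: 8

Derivation:
Hunk 1: at line 4 remove [sbvfd,odzs,ijoal] add [pxzj,diwr,eyvtn] -> 9 lines: nym cwt wjjwd hxu pxzj diwr eyvtn lyaht hzbi
Hunk 2: at line 2 remove [wjjwd,hxu,pxzj] add [ettfj,jfm,xioi] -> 9 lines: nym cwt ettfj jfm xioi diwr eyvtn lyaht hzbi
Hunk 3: at line 5 remove [diwr,eyvtn,lyaht] add [jaz] -> 7 lines: nym cwt ettfj jfm xioi jaz hzbi
Hunk 4: at line 1 remove [ettfj,jfm] add [qha,hvwn] -> 7 lines: nym cwt qha hvwn xioi jaz hzbi
Hunk 5: at line 1 remove [qha] add [ysu,xubol] -> 8 lines: nym cwt ysu xubol hvwn xioi jaz hzbi
Hunk 6: at line 2 remove [xubol,hvwn,xioi] add [aszwb,xuo,gewf] -> 8 lines: nym cwt ysu aszwb xuo gewf jaz hzbi
Final line count: 8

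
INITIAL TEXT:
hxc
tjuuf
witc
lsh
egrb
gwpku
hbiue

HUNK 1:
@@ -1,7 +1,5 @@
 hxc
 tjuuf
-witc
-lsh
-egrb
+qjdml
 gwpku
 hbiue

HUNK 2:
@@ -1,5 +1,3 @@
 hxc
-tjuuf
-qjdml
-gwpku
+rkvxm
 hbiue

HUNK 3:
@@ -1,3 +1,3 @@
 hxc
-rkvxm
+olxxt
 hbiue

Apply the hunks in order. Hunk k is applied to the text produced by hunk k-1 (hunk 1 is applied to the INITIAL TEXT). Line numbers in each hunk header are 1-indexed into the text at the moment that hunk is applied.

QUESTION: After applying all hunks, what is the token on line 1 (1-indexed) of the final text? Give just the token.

Answer: hxc

Derivation:
Hunk 1: at line 1 remove [witc,lsh,egrb] add [qjdml] -> 5 lines: hxc tjuuf qjdml gwpku hbiue
Hunk 2: at line 1 remove [tjuuf,qjdml,gwpku] add [rkvxm] -> 3 lines: hxc rkvxm hbiue
Hunk 3: at line 1 remove [rkvxm] add [olxxt] -> 3 lines: hxc olxxt hbiue
Final line 1: hxc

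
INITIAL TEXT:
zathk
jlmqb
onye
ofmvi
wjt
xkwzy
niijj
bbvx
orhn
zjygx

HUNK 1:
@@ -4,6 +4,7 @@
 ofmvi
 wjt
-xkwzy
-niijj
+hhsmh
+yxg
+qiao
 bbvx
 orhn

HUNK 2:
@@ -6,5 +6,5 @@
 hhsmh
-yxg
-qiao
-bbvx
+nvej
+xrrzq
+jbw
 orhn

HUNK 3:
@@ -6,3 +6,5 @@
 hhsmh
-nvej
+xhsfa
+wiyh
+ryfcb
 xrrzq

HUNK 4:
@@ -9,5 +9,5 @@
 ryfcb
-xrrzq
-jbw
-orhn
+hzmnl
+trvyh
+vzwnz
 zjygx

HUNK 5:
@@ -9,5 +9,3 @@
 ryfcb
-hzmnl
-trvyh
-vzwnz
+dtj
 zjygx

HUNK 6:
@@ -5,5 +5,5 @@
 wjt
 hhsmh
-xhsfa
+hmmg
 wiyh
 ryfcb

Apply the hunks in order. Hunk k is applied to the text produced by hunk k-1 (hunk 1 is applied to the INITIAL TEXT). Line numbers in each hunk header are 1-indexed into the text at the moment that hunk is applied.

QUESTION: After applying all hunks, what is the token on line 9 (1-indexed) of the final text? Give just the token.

Hunk 1: at line 4 remove [xkwzy,niijj] add [hhsmh,yxg,qiao] -> 11 lines: zathk jlmqb onye ofmvi wjt hhsmh yxg qiao bbvx orhn zjygx
Hunk 2: at line 6 remove [yxg,qiao,bbvx] add [nvej,xrrzq,jbw] -> 11 lines: zathk jlmqb onye ofmvi wjt hhsmh nvej xrrzq jbw orhn zjygx
Hunk 3: at line 6 remove [nvej] add [xhsfa,wiyh,ryfcb] -> 13 lines: zathk jlmqb onye ofmvi wjt hhsmh xhsfa wiyh ryfcb xrrzq jbw orhn zjygx
Hunk 4: at line 9 remove [xrrzq,jbw,orhn] add [hzmnl,trvyh,vzwnz] -> 13 lines: zathk jlmqb onye ofmvi wjt hhsmh xhsfa wiyh ryfcb hzmnl trvyh vzwnz zjygx
Hunk 5: at line 9 remove [hzmnl,trvyh,vzwnz] add [dtj] -> 11 lines: zathk jlmqb onye ofmvi wjt hhsmh xhsfa wiyh ryfcb dtj zjygx
Hunk 6: at line 5 remove [xhsfa] add [hmmg] -> 11 lines: zathk jlmqb onye ofmvi wjt hhsmh hmmg wiyh ryfcb dtj zjygx
Final line 9: ryfcb

Answer: ryfcb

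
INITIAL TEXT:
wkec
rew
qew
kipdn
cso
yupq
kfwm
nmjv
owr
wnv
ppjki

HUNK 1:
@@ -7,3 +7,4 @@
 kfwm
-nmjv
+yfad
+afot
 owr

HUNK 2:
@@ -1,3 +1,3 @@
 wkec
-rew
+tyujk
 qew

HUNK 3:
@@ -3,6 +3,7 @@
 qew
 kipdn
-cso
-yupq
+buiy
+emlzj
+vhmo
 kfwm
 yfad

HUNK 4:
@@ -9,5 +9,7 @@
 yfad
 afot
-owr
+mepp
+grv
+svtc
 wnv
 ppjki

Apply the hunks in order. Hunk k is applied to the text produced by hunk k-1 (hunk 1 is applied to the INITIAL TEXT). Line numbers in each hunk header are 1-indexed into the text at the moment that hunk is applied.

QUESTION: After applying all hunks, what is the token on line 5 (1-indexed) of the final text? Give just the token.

Answer: buiy

Derivation:
Hunk 1: at line 7 remove [nmjv] add [yfad,afot] -> 12 lines: wkec rew qew kipdn cso yupq kfwm yfad afot owr wnv ppjki
Hunk 2: at line 1 remove [rew] add [tyujk] -> 12 lines: wkec tyujk qew kipdn cso yupq kfwm yfad afot owr wnv ppjki
Hunk 3: at line 3 remove [cso,yupq] add [buiy,emlzj,vhmo] -> 13 lines: wkec tyujk qew kipdn buiy emlzj vhmo kfwm yfad afot owr wnv ppjki
Hunk 4: at line 9 remove [owr] add [mepp,grv,svtc] -> 15 lines: wkec tyujk qew kipdn buiy emlzj vhmo kfwm yfad afot mepp grv svtc wnv ppjki
Final line 5: buiy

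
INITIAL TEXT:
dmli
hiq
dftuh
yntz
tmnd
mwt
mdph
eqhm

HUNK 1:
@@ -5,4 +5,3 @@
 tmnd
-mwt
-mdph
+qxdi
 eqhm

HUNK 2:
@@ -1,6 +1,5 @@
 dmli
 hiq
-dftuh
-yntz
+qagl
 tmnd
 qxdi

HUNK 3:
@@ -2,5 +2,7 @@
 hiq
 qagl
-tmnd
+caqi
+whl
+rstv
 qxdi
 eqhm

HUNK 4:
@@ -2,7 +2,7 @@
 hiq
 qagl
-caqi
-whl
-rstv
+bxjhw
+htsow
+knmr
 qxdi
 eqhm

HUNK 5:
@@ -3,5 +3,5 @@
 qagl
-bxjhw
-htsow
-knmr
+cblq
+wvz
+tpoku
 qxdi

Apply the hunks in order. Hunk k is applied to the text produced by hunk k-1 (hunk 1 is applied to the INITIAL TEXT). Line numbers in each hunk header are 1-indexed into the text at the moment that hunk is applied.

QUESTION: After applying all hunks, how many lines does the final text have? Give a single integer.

Answer: 8

Derivation:
Hunk 1: at line 5 remove [mwt,mdph] add [qxdi] -> 7 lines: dmli hiq dftuh yntz tmnd qxdi eqhm
Hunk 2: at line 1 remove [dftuh,yntz] add [qagl] -> 6 lines: dmli hiq qagl tmnd qxdi eqhm
Hunk 3: at line 2 remove [tmnd] add [caqi,whl,rstv] -> 8 lines: dmli hiq qagl caqi whl rstv qxdi eqhm
Hunk 4: at line 2 remove [caqi,whl,rstv] add [bxjhw,htsow,knmr] -> 8 lines: dmli hiq qagl bxjhw htsow knmr qxdi eqhm
Hunk 5: at line 3 remove [bxjhw,htsow,knmr] add [cblq,wvz,tpoku] -> 8 lines: dmli hiq qagl cblq wvz tpoku qxdi eqhm
Final line count: 8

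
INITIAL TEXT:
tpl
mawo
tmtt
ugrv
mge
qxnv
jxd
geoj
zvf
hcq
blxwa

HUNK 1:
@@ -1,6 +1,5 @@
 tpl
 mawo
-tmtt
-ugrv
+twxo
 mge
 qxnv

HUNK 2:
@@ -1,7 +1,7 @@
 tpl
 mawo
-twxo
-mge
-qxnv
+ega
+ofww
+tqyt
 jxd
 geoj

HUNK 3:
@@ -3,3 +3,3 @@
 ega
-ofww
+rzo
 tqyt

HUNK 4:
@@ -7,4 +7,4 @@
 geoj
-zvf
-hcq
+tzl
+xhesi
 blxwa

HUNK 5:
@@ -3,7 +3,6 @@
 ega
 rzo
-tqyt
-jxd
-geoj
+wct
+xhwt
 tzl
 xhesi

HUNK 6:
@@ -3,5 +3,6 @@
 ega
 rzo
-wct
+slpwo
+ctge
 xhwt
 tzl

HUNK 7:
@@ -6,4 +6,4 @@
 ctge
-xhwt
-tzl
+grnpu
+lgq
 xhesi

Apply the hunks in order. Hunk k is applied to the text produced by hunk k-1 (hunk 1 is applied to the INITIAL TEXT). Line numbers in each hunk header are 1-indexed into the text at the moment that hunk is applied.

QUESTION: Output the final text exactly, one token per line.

Answer: tpl
mawo
ega
rzo
slpwo
ctge
grnpu
lgq
xhesi
blxwa

Derivation:
Hunk 1: at line 1 remove [tmtt,ugrv] add [twxo] -> 10 lines: tpl mawo twxo mge qxnv jxd geoj zvf hcq blxwa
Hunk 2: at line 1 remove [twxo,mge,qxnv] add [ega,ofww,tqyt] -> 10 lines: tpl mawo ega ofww tqyt jxd geoj zvf hcq blxwa
Hunk 3: at line 3 remove [ofww] add [rzo] -> 10 lines: tpl mawo ega rzo tqyt jxd geoj zvf hcq blxwa
Hunk 4: at line 7 remove [zvf,hcq] add [tzl,xhesi] -> 10 lines: tpl mawo ega rzo tqyt jxd geoj tzl xhesi blxwa
Hunk 5: at line 3 remove [tqyt,jxd,geoj] add [wct,xhwt] -> 9 lines: tpl mawo ega rzo wct xhwt tzl xhesi blxwa
Hunk 6: at line 3 remove [wct] add [slpwo,ctge] -> 10 lines: tpl mawo ega rzo slpwo ctge xhwt tzl xhesi blxwa
Hunk 7: at line 6 remove [xhwt,tzl] add [grnpu,lgq] -> 10 lines: tpl mawo ega rzo slpwo ctge grnpu lgq xhesi blxwa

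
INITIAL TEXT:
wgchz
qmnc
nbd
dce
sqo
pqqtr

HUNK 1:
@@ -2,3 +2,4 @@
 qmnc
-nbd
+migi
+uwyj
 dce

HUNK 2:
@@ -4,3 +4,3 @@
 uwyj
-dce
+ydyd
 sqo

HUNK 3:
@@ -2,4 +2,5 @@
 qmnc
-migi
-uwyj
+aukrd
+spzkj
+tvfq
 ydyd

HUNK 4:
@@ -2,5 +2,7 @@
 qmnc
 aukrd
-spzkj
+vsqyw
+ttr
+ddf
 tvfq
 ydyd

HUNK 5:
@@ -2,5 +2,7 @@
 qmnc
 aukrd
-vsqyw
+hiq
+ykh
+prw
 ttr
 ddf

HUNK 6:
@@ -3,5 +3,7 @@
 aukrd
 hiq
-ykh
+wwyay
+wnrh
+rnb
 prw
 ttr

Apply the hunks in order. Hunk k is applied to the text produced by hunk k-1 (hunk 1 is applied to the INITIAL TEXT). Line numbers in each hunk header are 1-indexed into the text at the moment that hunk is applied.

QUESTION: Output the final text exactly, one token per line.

Hunk 1: at line 2 remove [nbd] add [migi,uwyj] -> 7 lines: wgchz qmnc migi uwyj dce sqo pqqtr
Hunk 2: at line 4 remove [dce] add [ydyd] -> 7 lines: wgchz qmnc migi uwyj ydyd sqo pqqtr
Hunk 3: at line 2 remove [migi,uwyj] add [aukrd,spzkj,tvfq] -> 8 lines: wgchz qmnc aukrd spzkj tvfq ydyd sqo pqqtr
Hunk 4: at line 2 remove [spzkj] add [vsqyw,ttr,ddf] -> 10 lines: wgchz qmnc aukrd vsqyw ttr ddf tvfq ydyd sqo pqqtr
Hunk 5: at line 2 remove [vsqyw] add [hiq,ykh,prw] -> 12 lines: wgchz qmnc aukrd hiq ykh prw ttr ddf tvfq ydyd sqo pqqtr
Hunk 6: at line 3 remove [ykh] add [wwyay,wnrh,rnb] -> 14 lines: wgchz qmnc aukrd hiq wwyay wnrh rnb prw ttr ddf tvfq ydyd sqo pqqtr

Answer: wgchz
qmnc
aukrd
hiq
wwyay
wnrh
rnb
prw
ttr
ddf
tvfq
ydyd
sqo
pqqtr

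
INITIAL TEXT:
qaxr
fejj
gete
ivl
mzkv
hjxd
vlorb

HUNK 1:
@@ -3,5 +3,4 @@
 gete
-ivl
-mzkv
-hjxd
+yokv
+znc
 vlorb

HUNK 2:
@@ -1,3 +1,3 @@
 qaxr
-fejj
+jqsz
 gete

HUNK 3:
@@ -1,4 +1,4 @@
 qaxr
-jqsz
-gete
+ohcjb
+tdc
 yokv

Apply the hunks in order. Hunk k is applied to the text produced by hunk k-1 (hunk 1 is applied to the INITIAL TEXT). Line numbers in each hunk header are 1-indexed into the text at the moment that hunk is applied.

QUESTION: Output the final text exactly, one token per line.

Hunk 1: at line 3 remove [ivl,mzkv,hjxd] add [yokv,znc] -> 6 lines: qaxr fejj gete yokv znc vlorb
Hunk 2: at line 1 remove [fejj] add [jqsz] -> 6 lines: qaxr jqsz gete yokv znc vlorb
Hunk 3: at line 1 remove [jqsz,gete] add [ohcjb,tdc] -> 6 lines: qaxr ohcjb tdc yokv znc vlorb

Answer: qaxr
ohcjb
tdc
yokv
znc
vlorb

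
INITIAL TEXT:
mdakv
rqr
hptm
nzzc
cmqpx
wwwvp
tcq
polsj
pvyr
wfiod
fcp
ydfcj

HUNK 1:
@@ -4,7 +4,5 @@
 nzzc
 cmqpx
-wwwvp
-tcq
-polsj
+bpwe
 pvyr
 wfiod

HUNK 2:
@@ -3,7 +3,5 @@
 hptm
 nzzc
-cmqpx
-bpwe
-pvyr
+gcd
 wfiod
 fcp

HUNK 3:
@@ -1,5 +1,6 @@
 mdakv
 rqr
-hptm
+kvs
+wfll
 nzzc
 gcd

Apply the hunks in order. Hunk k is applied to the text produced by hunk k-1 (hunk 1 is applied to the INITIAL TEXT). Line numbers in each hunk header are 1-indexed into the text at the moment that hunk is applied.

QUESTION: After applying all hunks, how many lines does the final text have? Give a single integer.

Hunk 1: at line 4 remove [wwwvp,tcq,polsj] add [bpwe] -> 10 lines: mdakv rqr hptm nzzc cmqpx bpwe pvyr wfiod fcp ydfcj
Hunk 2: at line 3 remove [cmqpx,bpwe,pvyr] add [gcd] -> 8 lines: mdakv rqr hptm nzzc gcd wfiod fcp ydfcj
Hunk 3: at line 1 remove [hptm] add [kvs,wfll] -> 9 lines: mdakv rqr kvs wfll nzzc gcd wfiod fcp ydfcj
Final line count: 9

Answer: 9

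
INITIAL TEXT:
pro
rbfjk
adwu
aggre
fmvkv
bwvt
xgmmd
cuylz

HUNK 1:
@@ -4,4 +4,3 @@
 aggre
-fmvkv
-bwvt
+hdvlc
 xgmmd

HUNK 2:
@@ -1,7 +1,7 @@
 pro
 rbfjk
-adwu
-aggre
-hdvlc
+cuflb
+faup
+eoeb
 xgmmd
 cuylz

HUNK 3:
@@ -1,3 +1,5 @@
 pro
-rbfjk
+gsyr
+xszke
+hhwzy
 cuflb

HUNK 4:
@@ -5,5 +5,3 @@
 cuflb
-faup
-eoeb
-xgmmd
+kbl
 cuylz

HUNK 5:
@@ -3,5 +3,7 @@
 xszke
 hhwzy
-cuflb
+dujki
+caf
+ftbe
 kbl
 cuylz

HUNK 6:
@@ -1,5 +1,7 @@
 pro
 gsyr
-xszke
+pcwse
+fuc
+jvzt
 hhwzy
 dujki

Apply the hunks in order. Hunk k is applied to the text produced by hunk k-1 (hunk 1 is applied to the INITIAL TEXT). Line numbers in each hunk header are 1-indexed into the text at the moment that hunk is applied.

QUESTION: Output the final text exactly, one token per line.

Answer: pro
gsyr
pcwse
fuc
jvzt
hhwzy
dujki
caf
ftbe
kbl
cuylz

Derivation:
Hunk 1: at line 4 remove [fmvkv,bwvt] add [hdvlc] -> 7 lines: pro rbfjk adwu aggre hdvlc xgmmd cuylz
Hunk 2: at line 1 remove [adwu,aggre,hdvlc] add [cuflb,faup,eoeb] -> 7 lines: pro rbfjk cuflb faup eoeb xgmmd cuylz
Hunk 3: at line 1 remove [rbfjk] add [gsyr,xszke,hhwzy] -> 9 lines: pro gsyr xszke hhwzy cuflb faup eoeb xgmmd cuylz
Hunk 4: at line 5 remove [faup,eoeb,xgmmd] add [kbl] -> 7 lines: pro gsyr xszke hhwzy cuflb kbl cuylz
Hunk 5: at line 3 remove [cuflb] add [dujki,caf,ftbe] -> 9 lines: pro gsyr xszke hhwzy dujki caf ftbe kbl cuylz
Hunk 6: at line 1 remove [xszke] add [pcwse,fuc,jvzt] -> 11 lines: pro gsyr pcwse fuc jvzt hhwzy dujki caf ftbe kbl cuylz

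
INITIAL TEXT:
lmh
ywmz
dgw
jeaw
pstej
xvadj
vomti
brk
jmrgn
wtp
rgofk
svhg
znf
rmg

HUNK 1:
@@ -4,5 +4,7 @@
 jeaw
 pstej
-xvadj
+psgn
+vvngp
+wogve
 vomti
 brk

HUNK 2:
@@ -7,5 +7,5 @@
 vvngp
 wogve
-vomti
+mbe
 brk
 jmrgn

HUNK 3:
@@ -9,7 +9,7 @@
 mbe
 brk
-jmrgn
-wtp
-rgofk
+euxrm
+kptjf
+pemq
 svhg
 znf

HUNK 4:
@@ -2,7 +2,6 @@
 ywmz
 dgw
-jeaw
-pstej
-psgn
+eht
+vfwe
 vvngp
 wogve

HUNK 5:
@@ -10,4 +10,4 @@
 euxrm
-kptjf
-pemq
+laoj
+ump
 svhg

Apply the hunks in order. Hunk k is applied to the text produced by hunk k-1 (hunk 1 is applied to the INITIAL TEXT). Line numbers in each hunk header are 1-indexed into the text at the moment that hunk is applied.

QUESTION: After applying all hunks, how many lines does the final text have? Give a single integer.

Hunk 1: at line 4 remove [xvadj] add [psgn,vvngp,wogve] -> 16 lines: lmh ywmz dgw jeaw pstej psgn vvngp wogve vomti brk jmrgn wtp rgofk svhg znf rmg
Hunk 2: at line 7 remove [vomti] add [mbe] -> 16 lines: lmh ywmz dgw jeaw pstej psgn vvngp wogve mbe brk jmrgn wtp rgofk svhg znf rmg
Hunk 3: at line 9 remove [jmrgn,wtp,rgofk] add [euxrm,kptjf,pemq] -> 16 lines: lmh ywmz dgw jeaw pstej psgn vvngp wogve mbe brk euxrm kptjf pemq svhg znf rmg
Hunk 4: at line 2 remove [jeaw,pstej,psgn] add [eht,vfwe] -> 15 lines: lmh ywmz dgw eht vfwe vvngp wogve mbe brk euxrm kptjf pemq svhg znf rmg
Hunk 5: at line 10 remove [kptjf,pemq] add [laoj,ump] -> 15 lines: lmh ywmz dgw eht vfwe vvngp wogve mbe brk euxrm laoj ump svhg znf rmg
Final line count: 15

Answer: 15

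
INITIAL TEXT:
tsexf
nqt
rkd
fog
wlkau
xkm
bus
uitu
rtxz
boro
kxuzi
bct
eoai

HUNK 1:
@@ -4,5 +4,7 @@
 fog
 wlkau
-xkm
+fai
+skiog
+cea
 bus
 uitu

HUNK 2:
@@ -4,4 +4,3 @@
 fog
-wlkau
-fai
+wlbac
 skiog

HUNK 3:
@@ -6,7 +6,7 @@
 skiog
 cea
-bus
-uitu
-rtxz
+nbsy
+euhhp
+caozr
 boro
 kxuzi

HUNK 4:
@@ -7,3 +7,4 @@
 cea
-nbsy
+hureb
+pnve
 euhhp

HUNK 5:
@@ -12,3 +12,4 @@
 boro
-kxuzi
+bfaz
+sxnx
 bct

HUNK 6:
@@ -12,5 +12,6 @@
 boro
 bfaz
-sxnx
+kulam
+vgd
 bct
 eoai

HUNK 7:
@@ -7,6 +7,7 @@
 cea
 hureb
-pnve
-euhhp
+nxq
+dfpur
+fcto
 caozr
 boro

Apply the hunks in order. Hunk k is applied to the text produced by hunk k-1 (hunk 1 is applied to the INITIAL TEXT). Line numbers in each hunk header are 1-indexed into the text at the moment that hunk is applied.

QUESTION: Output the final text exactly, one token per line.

Hunk 1: at line 4 remove [xkm] add [fai,skiog,cea] -> 15 lines: tsexf nqt rkd fog wlkau fai skiog cea bus uitu rtxz boro kxuzi bct eoai
Hunk 2: at line 4 remove [wlkau,fai] add [wlbac] -> 14 lines: tsexf nqt rkd fog wlbac skiog cea bus uitu rtxz boro kxuzi bct eoai
Hunk 3: at line 6 remove [bus,uitu,rtxz] add [nbsy,euhhp,caozr] -> 14 lines: tsexf nqt rkd fog wlbac skiog cea nbsy euhhp caozr boro kxuzi bct eoai
Hunk 4: at line 7 remove [nbsy] add [hureb,pnve] -> 15 lines: tsexf nqt rkd fog wlbac skiog cea hureb pnve euhhp caozr boro kxuzi bct eoai
Hunk 5: at line 12 remove [kxuzi] add [bfaz,sxnx] -> 16 lines: tsexf nqt rkd fog wlbac skiog cea hureb pnve euhhp caozr boro bfaz sxnx bct eoai
Hunk 6: at line 12 remove [sxnx] add [kulam,vgd] -> 17 lines: tsexf nqt rkd fog wlbac skiog cea hureb pnve euhhp caozr boro bfaz kulam vgd bct eoai
Hunk 7: at line 7 remove [pnve,euhhp] add [nxq,dfpur,fcto] -> 18 lines: tsexf nqt rkd fog wlbac skiog cea hureb nxq dfpur fcto caozr boro bfaz kulam vgd bct eoai

Answer: tsexf
nqt
rkd
fog
wlbac
skiog
cea
hureb
nxq
dfpur
fcto
caozr
boro
bfaz
kulam
vgd
bct
eoai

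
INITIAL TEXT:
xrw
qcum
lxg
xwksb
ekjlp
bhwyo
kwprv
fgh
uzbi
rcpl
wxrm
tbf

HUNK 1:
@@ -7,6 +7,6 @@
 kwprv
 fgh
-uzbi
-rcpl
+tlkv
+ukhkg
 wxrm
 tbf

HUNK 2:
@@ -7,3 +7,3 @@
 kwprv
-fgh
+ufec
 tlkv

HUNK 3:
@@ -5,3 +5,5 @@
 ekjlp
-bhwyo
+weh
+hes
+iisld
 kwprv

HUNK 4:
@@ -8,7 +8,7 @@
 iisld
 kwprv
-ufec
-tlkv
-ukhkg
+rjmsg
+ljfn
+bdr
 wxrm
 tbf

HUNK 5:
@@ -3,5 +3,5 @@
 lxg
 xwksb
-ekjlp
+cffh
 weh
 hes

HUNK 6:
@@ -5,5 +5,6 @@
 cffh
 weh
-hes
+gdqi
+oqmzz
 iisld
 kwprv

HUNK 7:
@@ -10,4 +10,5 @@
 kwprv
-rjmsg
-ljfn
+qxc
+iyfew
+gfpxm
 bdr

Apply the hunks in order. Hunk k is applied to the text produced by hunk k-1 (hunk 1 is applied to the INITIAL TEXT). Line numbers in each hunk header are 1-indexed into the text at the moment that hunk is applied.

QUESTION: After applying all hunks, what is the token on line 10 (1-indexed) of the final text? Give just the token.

Hunk 1: at line 7 remove [uzbi,rcpl] add [tlkv,ukhkg] -> 12 lines: xrw qcum lxg xwksb ekjlp bhwyo kwprv fgh tlkv ukhkg wxrm tbf
Hunk 2: at line 7 remove [fgh] add [ufec] -> 12 lines: xrw qcum lxg xwksb ekjlp bhwyo kwprv ufec tlkv ukhkg wxrm tbf
Hunk 3: at line 5 remove [bhwyo] add [weh,hes,iisld] -> 14 lines: xrw qcum lxg xwksb ekjlp weh hes iisld kwprv ufec tlkv ukhkg wxrm tbf
Hunk 4: at line 8 remove [ufec,tlkv,ukhkg] add [rjmsg,ljfn,bdr] -> 14 lines: xrw qcum lxg xwksb ekjlp weh hes iisld kwprv rjmsg ljfn bdr wxrm tbf
Hunk 5: at line 3 remove [ekjlp] add [cffh] -> 14 lines: xrw qcum lxg xwksb cffh weh hes iisld kwprv rjmsg ljfn bdr wxrm tbf
Hunk 6: at line 5 remove [hes] add [gdqi,oqmzz] -> 15 lines: xrw qcum lxg xwksb cffh weh gdqi oqmzz iisld kwprv rjmsg ljfn bdr wxrm tbf
Hunk 7: at line 10 remove [rjmsg,ljfn] add [qxc,iyfew,gfpxm] -> 16 lines: xrw qcum lxg xwksb cffh weh gdqi oqmzz iisld kwprv qxc iyfew gfpxm bdr wxrm tbf
Final line 10: kwprv

Answer: kwprv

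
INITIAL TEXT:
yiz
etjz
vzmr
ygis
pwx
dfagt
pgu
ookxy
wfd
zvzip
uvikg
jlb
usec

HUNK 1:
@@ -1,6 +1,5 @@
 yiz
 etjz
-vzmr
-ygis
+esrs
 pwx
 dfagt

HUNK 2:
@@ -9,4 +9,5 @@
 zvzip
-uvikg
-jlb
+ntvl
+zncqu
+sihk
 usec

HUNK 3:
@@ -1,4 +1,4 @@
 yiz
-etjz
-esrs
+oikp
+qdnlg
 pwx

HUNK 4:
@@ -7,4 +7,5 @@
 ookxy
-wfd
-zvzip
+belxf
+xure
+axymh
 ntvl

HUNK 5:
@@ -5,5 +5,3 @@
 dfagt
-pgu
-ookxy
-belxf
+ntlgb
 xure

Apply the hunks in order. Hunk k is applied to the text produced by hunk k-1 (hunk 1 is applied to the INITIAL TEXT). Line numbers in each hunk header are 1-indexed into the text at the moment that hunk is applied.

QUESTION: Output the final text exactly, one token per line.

Answer: yiz
oikp
qdnlg
pwx
dfagt
ntlgb
xure
axymh
ntvl
zncqu
sihk
usec

Derivation:
Hunk 1: at line 1 remove [vzmr,ygis] add [esrs] -> 12 lines: yiz etjz esrs pwx dfagt pgu ookxy wfd zvzip uvikg jlb usec
Hunk 2: at line 9 remove [uvikg,jlb] add [ntvl,zncqu,sihk] -> 13 lines: yiz etjz esrs pwx dfagt pgu ookxy wfd zvzip ntvl zncqu sihk usec
Hunk 3: at line 1 remove [etjz,esrs] add [oikp,qdnlg] -> 13 lines: yiz oikp qdnlg pwx dfagt pgu ookxy wfd zvzip ntvl zncqu sihk usec
Hunk 4: at line 7 remove [wfd,zvzip] add [belxf,xure,axymh] -> 14 lines: yiz oikp qdnlg pwx dfagt pgu ookxy belxf xure axymh ntvl zncqu sihk usec
Hunk 5: at line 5 remove [pgu,ookxy,belxf] add [ntlgb] -> 12 lines: yiz oikp qdnlg pwx dfagt ntlgb xure axymh ntvl zncqu sihk usec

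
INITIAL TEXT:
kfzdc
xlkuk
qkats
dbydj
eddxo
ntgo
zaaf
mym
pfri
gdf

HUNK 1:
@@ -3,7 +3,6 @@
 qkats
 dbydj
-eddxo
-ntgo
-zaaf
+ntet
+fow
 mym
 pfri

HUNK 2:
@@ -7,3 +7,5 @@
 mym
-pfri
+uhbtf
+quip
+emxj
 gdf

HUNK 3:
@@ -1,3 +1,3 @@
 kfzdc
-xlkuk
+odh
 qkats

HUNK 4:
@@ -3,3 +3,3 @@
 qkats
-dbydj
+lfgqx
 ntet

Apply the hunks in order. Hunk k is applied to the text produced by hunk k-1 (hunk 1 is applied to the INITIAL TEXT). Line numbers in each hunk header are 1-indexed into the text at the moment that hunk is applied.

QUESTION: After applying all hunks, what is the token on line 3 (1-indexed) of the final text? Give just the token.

Answer: qkats

Derivation:
Hunk 1: at line 3 remove [eddxo,ntgo,zaaf] add [ntet,fow] -> 9 lines: kfzdc xlkuk qkats dbydj ntet fow mym pfri gdf
Hunk 2: at line 7 remove [pfri] add [uhbtf,quip,emxj] -> 11 lines: kfzdc xlkuk qkats dbydj ntet fow mym uhbtf quip emxj gdf
Hunk 3: at line 1 remove [xlkuk] add [odh] -> 11 lines: kfzdc odh qkats dbydj ntet fow mym uhbtf quip emxj gdf
Hunk 4: at line 3 remove [dbydj] add [lfgqx] -> 11 lines: kfzdc odh qkats lfgqx ntet fow mym uhbtf quip emxj gdf
Final line 3: qkats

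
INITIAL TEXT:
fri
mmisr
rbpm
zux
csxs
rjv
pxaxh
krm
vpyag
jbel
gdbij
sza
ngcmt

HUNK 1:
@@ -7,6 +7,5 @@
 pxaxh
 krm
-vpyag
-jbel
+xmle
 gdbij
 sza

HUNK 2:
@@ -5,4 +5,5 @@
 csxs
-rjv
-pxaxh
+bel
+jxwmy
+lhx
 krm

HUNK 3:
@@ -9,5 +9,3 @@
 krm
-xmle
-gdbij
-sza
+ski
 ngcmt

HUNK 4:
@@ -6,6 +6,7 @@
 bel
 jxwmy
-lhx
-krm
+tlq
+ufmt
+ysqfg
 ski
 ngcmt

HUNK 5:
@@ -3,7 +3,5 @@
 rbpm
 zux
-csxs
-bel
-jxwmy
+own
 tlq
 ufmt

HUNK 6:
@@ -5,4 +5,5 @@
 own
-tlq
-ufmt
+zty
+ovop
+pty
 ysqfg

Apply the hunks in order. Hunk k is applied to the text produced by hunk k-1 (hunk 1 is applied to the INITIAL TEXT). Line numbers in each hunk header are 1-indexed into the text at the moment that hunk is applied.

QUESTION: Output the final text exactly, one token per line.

Hunk 1: at line 7 remove [vpyag,jbel] add [xmle] -> 12 lines: fri mmisr rbpm zux csxs rjv pxaxh krm xmle gdbij sza ngcmt
Hunk 2: at line 5 remove [rjv,pxaxh] add [bel,jxwmy,lhx] -> 13 lines: fri mmisr rbpm zux csxs bel jxwmy lhx krm xmle gdbij sza ngcmt
Hunk 3: at line 9 remove [xmle,gdbij,sza] add [ski] -> 11 lines: fri mmisr rbpm zux csxs bel jxwmy lhx krm ski ngcmt
Hunk 4: at line 6 remove [lhx,krm] add [tlq,ufmt,ysqfg] -> 12 lines: fri mmisr rbpm zux csxs bel jxwmy tlq ufmt ysqfg ski ngcmt
Hunk 5: at line 3 remove [csxs,bel,jxwmy] add [own] -> 10 lines: fri mmisr rbpm zux own tlq ufmt ysqfg ski ngcmt
Hunk 6: at line 5 remove [tlq,ufmt] add [zty,ovop,pty] -> 11 lines: fri mmisr rbpm zux own zty ovop pty ysqfg ski ngcmt

Answer: fri
mmisr
rbpm
zux
own
zty
ovop
pty
ysqfg
ski
ngcmt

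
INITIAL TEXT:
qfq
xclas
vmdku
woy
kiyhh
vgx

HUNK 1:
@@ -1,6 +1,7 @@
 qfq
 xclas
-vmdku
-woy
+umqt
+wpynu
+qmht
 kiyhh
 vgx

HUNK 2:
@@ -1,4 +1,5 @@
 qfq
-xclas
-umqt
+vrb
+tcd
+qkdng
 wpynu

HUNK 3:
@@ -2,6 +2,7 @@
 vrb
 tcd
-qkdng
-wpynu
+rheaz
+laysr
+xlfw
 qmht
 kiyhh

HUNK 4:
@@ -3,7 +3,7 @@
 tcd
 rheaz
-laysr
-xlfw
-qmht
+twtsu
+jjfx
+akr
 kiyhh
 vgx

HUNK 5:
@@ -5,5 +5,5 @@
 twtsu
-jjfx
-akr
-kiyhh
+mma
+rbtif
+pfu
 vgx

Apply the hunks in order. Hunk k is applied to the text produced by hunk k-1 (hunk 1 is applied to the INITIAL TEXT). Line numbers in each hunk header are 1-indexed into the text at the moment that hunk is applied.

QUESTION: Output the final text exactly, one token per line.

Answer: qfq
vrb
tcd
rheaz
twtsu
mma
rbtif
pfu
vgx

Derivation:
Hunk 1: at line 1 remove [vmdku,woy] add [umqt,wpynu,qmht] -> 7 lines: qfq xclas umqt wpynu qmht kiyhh vgx
Hunk 2: at line 1 remove [xclas,umqt] add [vrb,tcd,qkdng] -> 8 lines: qfq vrb tcd qkdng wpynu qmht kiyhh vgx
Hunk 3: at line 2 remove [qkdng,wpynu] add [rheaz,laysr,xlfw] -> 9 lines: qfq vrb tcd rheaz laysr xlfw qmht kiyhh vgx
Hunk 4: at line 3 remove [laysr,xlfw,qmht] add [twtsu,jjfx,akr] -> 9 lines: qfq vrb tcd rheaz twtsu jjfx akr kiyhh vgx
Hunk 5: at line 5 remove [jjfx,akr,kiyhh] add [mma,rbtif,pfu] -> 9 lines: qfq vrb tcd rheaz twtsu mma rbtif pfu vgx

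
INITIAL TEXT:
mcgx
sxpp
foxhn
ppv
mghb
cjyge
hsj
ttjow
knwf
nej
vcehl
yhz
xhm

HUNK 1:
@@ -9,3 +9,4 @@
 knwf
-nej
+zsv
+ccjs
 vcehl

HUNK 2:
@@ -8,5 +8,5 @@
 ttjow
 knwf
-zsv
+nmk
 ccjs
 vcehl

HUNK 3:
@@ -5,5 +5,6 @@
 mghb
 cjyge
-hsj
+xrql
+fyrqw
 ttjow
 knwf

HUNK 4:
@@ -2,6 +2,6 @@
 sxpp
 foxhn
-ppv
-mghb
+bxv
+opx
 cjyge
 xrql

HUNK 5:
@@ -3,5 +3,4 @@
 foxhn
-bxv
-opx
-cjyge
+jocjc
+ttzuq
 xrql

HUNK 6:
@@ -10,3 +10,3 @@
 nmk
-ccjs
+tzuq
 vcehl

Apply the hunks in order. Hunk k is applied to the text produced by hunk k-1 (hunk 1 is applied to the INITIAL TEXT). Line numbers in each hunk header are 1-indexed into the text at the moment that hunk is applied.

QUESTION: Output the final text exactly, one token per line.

Answer: mcgx
sxpp
foxhn
jocjc
ttzuq
xrql
fyrqw
ttjow
knwf
nmk
tzuq
vcehl
yhz
xhm

Derivation:
Hunk 1: at line 9 remove [nej] add [zsv,ccjs] -> 14 lines: mcgx sxpp foxhn ppv mghb cjyge hsj ttjow knwf zsv ccjs vcehl yhz xhm
Hunk 2: at line 8 remove [zsv] add [nmk] -> 14 lines: mcgx sxpp foxhn ppv mghb cjyge hsj ttjow knwf nmk ccjs vcehl yhz xhm
Hunk 3: at line 5 remove [hsj] add [xrql,fyrqw] -> 15 lines: mcgx sxpp foxhn ppv mghb cjyge xrql fyrqw ttjow knwf nmk ccjs vcehl yhz xhm
Hunk 4: at line 2 remove [ppv,mghb] add [bxv,opx] -> 15 lines: mcgx sxpp foxhn bxv opx cjyge xrql fyrqw ttjow knwf nmk ccjs vcehl yhz xhm
Hunk 5: at line 3 remove [bxv,opx,cjyge] add [jocjc,ttzuq] -> 14 lines: mcgx sxpp foxhn jocjc ttzuq xrql fyrqw ttjow knwf nmk ccjs vcehl yhz xhm
Hunk 6: at line 10 remove [ccjs] add [tzuq] -> 14 lines: mcgx sxpp foxhn jocjc ttzuq xrql fyrqw ttjow knwf nmk tzuq vcehl yhz xhm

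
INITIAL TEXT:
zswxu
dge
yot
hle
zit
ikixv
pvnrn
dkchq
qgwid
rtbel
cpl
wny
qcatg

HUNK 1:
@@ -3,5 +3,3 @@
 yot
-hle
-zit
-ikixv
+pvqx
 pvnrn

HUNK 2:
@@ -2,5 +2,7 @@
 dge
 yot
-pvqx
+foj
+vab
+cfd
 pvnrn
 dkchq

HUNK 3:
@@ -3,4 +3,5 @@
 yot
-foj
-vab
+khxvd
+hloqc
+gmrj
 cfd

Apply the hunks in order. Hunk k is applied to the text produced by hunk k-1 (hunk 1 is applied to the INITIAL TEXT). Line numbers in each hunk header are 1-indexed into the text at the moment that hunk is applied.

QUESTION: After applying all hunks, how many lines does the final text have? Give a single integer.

Hunk 1: at line 3 remove [hle,zit,ikixv] add [pvqx] -> 11 lines: zswxu dge yot pvqx pvnrn dkchq qgwid rtbel cpl wny qcatg
Hunk 2: at line 2 remove [pvqx] add [foj,vab,cfd] -> 13 lines: zswxu dge yot foj vab cfd pvnrn dkchq qgwid rtbel cpl wny qcatg
Hunk 3: at line 3 remove [foj,vab] add [khxvd,hloqc,gmrj] -> 14 lines: zswxu dge yot khxvd hloqc gmrj cfd pvnrn dkchq qgwid rtbel cpl wny qcatg
Final line count: 14

Answer: 14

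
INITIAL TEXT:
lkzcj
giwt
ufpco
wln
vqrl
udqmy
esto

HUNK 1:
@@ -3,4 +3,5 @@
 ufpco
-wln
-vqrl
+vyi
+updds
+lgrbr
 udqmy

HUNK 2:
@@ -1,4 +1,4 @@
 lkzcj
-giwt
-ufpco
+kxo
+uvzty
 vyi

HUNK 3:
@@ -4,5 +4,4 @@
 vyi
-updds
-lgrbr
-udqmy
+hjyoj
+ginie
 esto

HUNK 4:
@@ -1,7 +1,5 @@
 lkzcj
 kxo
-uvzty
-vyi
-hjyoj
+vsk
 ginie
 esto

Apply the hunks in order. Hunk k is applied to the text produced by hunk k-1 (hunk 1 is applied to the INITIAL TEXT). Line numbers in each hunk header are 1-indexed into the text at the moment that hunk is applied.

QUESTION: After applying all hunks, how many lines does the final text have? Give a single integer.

Answer: 5

Derivation:
Hunk 1: at line 3 remove [wln,vqrl] add [vyi,updds,lgrbr] -> 8 lines: lkzcj giwt ufpco vyi updds lgrbr udqmy esto
Hunk 2: at line 1 remove [giwt,ufpco] add [kxo,uvzty] -> 8 lines: lkzcj kxo uvzty vyi updds lgrbr udqmy esto
Hunk 3: at line 4 remove [updds,lgrbr,udqmy] add [hjyoj,ginie] -> 7 lines: lkzcj kxo uvzty vyi hjyoj ginie esto
Hunk 4: at line 1 remove [uvzty,vyi,hjyoj] add [vsk] -> 5 lines: lkzcj kxo vsk ginie esto
Final line count: 5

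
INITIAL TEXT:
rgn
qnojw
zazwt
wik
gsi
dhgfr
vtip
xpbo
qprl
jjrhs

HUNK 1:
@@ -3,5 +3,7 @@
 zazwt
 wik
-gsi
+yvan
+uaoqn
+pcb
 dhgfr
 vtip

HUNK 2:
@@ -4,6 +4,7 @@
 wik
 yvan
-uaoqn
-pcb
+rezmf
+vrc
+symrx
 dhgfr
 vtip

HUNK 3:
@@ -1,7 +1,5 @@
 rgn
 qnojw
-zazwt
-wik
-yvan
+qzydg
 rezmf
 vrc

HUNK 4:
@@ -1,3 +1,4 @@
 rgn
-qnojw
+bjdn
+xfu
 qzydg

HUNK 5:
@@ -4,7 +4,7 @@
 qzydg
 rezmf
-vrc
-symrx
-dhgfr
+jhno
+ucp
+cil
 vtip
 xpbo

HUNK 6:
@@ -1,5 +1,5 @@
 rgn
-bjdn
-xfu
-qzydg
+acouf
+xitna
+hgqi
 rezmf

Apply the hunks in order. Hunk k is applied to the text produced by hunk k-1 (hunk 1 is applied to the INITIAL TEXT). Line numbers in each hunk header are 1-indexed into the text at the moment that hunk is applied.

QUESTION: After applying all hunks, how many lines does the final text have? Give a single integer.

Hunk 1: at line 3 remove [gsi] add [yvan,uaoqn,pcb] -> 12 lines: rgn qnojw zazwt wik yvan uaoqn pcb dhgfr vtip xpbo qprl jjrhs
Hunk 2: at line 4 remove [uaoqn,pcb] add [rezmf,vrc,symrx] -> 13 lines: rgn qnojw zazwt wik yvan rezmf vrc symrx dhgfr vtip xpbo qprl jjrhs
Hunk 3: at line 1 remove [zazwt,wik,yvan] add [qzydg] -> 11 lines: rgn qnojw qzydg rezmf vrc symrx dhgfr vtip xpbo qprl jjrhs
Hunk 4: at line 1 remove [qnojw] add [bjdn,xfu] -> 12 lines: rgn bjdn xfu qzydg rezmf vrc symrx dhgfr vtip xpbo qprl jjrhs
Hunk 5: at line 4 remove [vrc,symrx,dhgfr] add [jhno,ucp,cil] -> 12 lines: rgn bjdn xfu qzydg rezmf jhno ucp cil vtip xpbo qprl jjrhs
Hunk 6: at line 1 remove [bjdn,xfu,qzydg] add [acouf,xitna,hgqi] -> 12 lines: rgn acouf xitna hgqi rezmf jhno ucp cil vtip xpbo qprl jjrhs
Final line count: 12

Answer: 12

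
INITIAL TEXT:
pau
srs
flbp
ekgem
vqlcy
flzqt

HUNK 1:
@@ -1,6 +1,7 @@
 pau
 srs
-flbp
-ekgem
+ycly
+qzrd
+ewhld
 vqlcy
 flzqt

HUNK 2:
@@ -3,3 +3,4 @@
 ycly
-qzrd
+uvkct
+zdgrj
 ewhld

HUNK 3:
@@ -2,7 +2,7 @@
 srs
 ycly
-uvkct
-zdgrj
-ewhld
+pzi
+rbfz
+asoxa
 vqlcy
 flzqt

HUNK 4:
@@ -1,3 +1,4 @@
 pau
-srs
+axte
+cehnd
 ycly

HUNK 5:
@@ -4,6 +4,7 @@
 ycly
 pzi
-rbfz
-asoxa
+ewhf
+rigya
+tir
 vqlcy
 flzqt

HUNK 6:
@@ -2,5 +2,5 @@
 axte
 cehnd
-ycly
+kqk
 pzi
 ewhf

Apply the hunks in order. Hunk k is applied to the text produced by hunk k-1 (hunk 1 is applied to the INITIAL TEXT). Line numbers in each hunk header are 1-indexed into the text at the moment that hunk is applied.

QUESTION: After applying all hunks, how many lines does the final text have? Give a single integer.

Hunk 1: at line 1 remove [flbp,ekgem] add [ycly,qzrd,ewhld] -> 7 lines: pau srs ycly qzrd ewhld vqlcy flzqt
Hunk 2: at line 3 remove [qzrd] add [uvkct,zdgrj] -> 8 lines: pau srs ycly uvkct zdgrj ewhld vqlcy flzqt
Hunk 3: at line 2 remove [uvkct,zdgrj,ewhld] add [pzi,rbfz,asoxa] -> 8 lines: pau srs ycly pzi rbfz asoxa vqlcy flzqt
Hunk 4: at line 1 remove [srs] add [axte,cehnd] -> 9 lines: pau axte cehnd ycly pzi rbfz asoxa vqlcy flzqt
Hunk 5: at line 4 remove [rbfz,asoxa] add [ewhf,rigya,tir] -> 10 lines: pau axte cehnd ycly pzi ewhf rigya tir vqlcy flzqt
Hunk 6: at line 2 remove [ycly] add [kqk] -> 10 lines: pau axte cehnd kqk pzi ewhf rigya tir vqlcy flzqt
Final line count: 10

Answer: 10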